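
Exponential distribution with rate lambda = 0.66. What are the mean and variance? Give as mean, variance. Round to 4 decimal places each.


mean = 1/lam, var = 1/lam^2
mean = 1 / 0.66 = 50/33 ≈ 1.515152
lam^2 = 0.66^2 = 0.4356
var = 1 / 0.4356 = 2500/1089 ≈ 2.295684

1.5152, 2.2957


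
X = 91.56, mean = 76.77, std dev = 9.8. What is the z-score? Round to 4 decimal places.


z = (X - mu) / sigma
X - mu = 91.56 - 76.77 = 14.79
z = 14.79 / 9.8 = 1479/980 ≈ 1.509184

1.5092


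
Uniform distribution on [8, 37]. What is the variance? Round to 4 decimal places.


Var = (b-a)^2 / 12
(b-a)^2 = (37 - 8)^2 = 841
Var = 841/12 ≈ 70.083333

70.0833


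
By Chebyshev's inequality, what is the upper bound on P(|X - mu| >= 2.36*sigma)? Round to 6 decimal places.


P <= 1/k^2
k^2 = 2.36^2 = 5.5696
1/k^2 = 1 / 5.5696 = 625/3481 ≈ 0.17954611

0.179546


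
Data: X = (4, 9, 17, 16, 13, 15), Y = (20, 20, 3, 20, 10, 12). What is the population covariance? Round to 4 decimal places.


Cov = (1/n)*sum((xi-xbar)(yi-ybar))
n = 6, xbar = 74/6 = 37/3 ≈ 12.333333, ybar = 85/6 ≈ 14.166667
sum((xi-xbar)(yi-ybar)) = -322/3 ≈ -107.333333
Cov = -107.333333 / 6 = -161/9 ≈ -17.888889

-17.8889


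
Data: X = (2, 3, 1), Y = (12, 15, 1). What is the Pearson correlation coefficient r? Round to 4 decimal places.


r = sum((xi-xbar)(yi-ybar)) / sqrt(sum((xi-xbar)^2) * sum((yi-ybar)^2))
n = 3, xbar = 6/3 = 2, ybar = 28/3 ≈ 9.333333
Sxy = sum((xi-xbar)(yi-ybar)) = 14
Sxx = sum((xi-xbar)^2) = 2
Syy = sum((yi-ybar)^2) = 326/3 ≈ 108.666667
sqrt(Sxx*Syy) ≈ 14.742230
r = Sxy / sqrt(Sxx*Syy) = 14 / 14.742230 ≈ 0.949653

0.9497


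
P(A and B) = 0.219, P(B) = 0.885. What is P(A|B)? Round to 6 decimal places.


P(A|B) = P(A and B) / P(B) = 0.219 / 0.885 = 73/295 ≈ 0.24745763

0.247458


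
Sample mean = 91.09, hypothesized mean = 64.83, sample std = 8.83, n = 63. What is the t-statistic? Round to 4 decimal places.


t = (xbar - mu0) / (s/sqrt(n))
xbar - mu0 = 91.09 - 64.83 = 26.26
sqrt(63) ≈ 7.93725393
s/sqrt(n) = 8.83 / 7.93725393 ≈ 1.11247543
t = 26.26 / 1.11247543 ≈ 23.605016

23.6050


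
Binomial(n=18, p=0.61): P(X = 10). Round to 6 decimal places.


P = C(n,k) * p^k * (1-p)^(n-k)
C(18,10) = 43758
p^k = 0.61^10 ≈ 0.007133429
(1-p)^(n-k) = 0.39^8 ≈ 0.0005352009
P = 43758 * 0.007133429 * 0.0005352009 ≈ 0.167060

0.167060


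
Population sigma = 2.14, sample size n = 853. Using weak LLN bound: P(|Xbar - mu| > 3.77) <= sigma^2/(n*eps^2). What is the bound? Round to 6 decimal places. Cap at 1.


bound = min(1, sigma^2/(n*eps^2))
sigma^2 = 2.14^2 = 4.5796
n*eps^2 = 853 * 3.77^2 = 853 * 14.2129 = 12123.6037
sigma^2/(n*eps^2) = 4.5796 / 12123.6037 ≈ 0.00037774

0.000378


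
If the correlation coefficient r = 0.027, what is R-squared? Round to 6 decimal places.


R^2 = r^2 = (0.027)^2 = 0.000729

0.000729


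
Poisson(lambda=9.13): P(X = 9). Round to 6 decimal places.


P = e^(-lam) * lam^k / k!
e^(-9.13) ≈ 0.0001083656
lam^k = 9.13^9 ≈ 440795343.263047
k! = 9! = 362880
P = 0.0001083656 * 440795343.263047 / 362880 ≈ 0.131633

0.131633


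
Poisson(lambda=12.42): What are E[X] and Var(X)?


E[X] = Var(X) = lambda = 12.42

12.42, 12.42


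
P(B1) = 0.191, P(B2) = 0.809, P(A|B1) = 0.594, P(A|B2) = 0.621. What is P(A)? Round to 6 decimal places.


P(A) = P(A|B1)*P(B1) + P(A|B2)*P(B2)
P(A|B1)*P(B1) = 0.594 * 0.191 = 0.113454
P(A|B2)*P(B2) = 0.621 * 0.809 = 0.502389
P(A) = 0.113454 + 0.502389 = 0.615843

0.615843


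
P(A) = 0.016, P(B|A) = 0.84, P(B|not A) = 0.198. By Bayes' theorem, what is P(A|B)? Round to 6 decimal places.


P(A|B) = P(B|A)*P(A) / P(B), P(B) = P(B|A)*P(A) + P(B|not A)*P(not A)
P(B|A)*P(A) = 0.84 * 0.016 = 0.01344
P(B|not A)*P(not A) = 0.198 * 0.984 = 0.194832
P(B) = 0.01344 + 0.194832 = 0.208272
P(A|B) = 0.01344 / 0.208272 = 280/4339 ≈ 0.06453100

0.064531


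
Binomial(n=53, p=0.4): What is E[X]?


E[X] = n*p = 53 * 0.4 = 21.2

21.2


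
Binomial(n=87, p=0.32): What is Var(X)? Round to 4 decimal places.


Var = n*p*(1-p) = 87 * 0.32 * 0.68 = 18.9312

18.9312


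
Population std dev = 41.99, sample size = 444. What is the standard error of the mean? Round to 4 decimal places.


SE = sigma / sqrt(n)
sqrt(444) ≈ 21.071308
SE = 41.99 / 21.071308 ≈ 1.992757

1.9928


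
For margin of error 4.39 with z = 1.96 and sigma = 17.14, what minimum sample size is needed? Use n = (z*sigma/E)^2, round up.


z*sigma/E = 1.96 * 17.14 / 4.39 ≈ 7.652483
(z*sigma/E)^2 ≈ 58.560495
round up: n = 59

59


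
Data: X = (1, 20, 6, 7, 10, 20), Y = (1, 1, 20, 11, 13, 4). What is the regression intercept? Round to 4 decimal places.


a = ybar - b*xbar, where b = sum((xi-xbar)(yi-ybar)) / sum((xi-xbar)^2)
n = 6, xbar = 64/6 = 32/3 ≈ 10.666667, ybar = 50/6 = 25/3 ≈ 8.333333
Sxy = sum((xi-xbar)(yi-ybar)) = -316/3 ≈ -105.333333
Sxx = sum((xi-xbar)^2) = 910/3 ≈ 303.333333
b = Sxy / Sxx = -158/455 ≈ -0.347253
a = 8.333333 - (-0.347253) * 10.666667 = 5477/455 ≈ 12.037363

12.0374


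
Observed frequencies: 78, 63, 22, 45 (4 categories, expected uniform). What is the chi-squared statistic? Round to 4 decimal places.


chi2 = sum((O-E)^2/E), E = total/4
total = 208, E = 208/4 = 52
(78 - 52)^2 / 52 = 676 / 52 = 13
(63 - 52)^2 / 52 = 121 / 52 = 121/52 ≈ 2.326923
(22 - 52)^2 / 52 = 900 / 52 = 225/13 ≈ 17.307692
(45 - 52)^2 / 52 = 49 / 52 = 49/52 ≈ 0.942308
chi2 = 873/26 ≈ 33.576923

33.5769


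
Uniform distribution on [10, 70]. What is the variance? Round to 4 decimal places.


Var = (b-a)^2 / 12
(b-a)^2 = (70 - 10)^2 = 3600
Var = 3600/12 = 300

300.0000


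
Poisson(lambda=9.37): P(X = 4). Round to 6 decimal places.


P = e^(-lam) * lam^k / k!
e^(-9.37) ≈ 0.00008524339
lam^k = 9.37^4 ≈ 7708.295650
k! = 4! = 24
P = 0.00008524339 * 7708.295650 / 24 ≈ 0.027378

0.027378


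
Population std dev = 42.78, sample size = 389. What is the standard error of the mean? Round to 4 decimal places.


SE = sigma / sqrt(n)
sqrt(389) ≈ 19.723083
SE = 42.78 / 19.723083 ≈ 2.169032

2.1690


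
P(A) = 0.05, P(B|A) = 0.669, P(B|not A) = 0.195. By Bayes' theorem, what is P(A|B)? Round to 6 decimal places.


P(A|B) = P(B|A)*P(A) / P(B), P(B) = P(B|A)*P(A) + P(B|not A)*P(not A)
P(B|A)*P(A) = 0.669 * 0.05 = 0.03345
P(B|not A)*P(not A) = 0.195 * 0.95 = 0.18525
P(B) = 0.03345 + 0.18525 = 0.2187
P(A|B) = 0.03345 / 0.2187 = 223/1458 ≈ 0.15294925

0.152949


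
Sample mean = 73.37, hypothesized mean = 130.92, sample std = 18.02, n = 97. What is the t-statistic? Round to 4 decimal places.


t = (xbar - mu0) / (s/sqrt(n))
xbar - mu0 = 73.37 - 130.92 = -57.55
sqrt(97) ≈ 9.84885780
s/sqrt(n) = 18.02 / 9.84885780 ≈ 1.82965379
t = -57.55 / 1.82965379 ≈ -31.454038

-31.4540


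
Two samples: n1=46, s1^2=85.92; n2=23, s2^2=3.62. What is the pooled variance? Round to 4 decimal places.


sp^2 = ((n1-1)*s1^2 + (n2-1)*s2^2)/(n1+n2-2)
(n1-1)*s1^2 = 45 * 85.92 = 3866.4
(n2-1)*s2^2 = 22 * 3.62 = 79.64
numerator = 3866.4 + 79.64 = 3946.04
n1+n2-2 = 67
sp^2 = 3946.04 / 67 = 98651/1675 ≈ 58.896119

58.8961


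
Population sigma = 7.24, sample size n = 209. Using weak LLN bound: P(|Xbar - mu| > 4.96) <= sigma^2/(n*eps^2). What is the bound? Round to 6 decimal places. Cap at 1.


bound = min(1, sigma^2/(n*eps^2))
sigma^2 = 7.24^2 = 52.4176
n*eps^2 = 209 * 4.96^2 = 209 * 24.6016 = 5141.7344
sigma^2/(n*eps^2) = 52.4176 / 5141.7344 ≈ 0.01019454

0.010195


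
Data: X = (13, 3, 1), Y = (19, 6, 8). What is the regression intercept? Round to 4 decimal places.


a = ybar - b*xbar, where b = sum((xi-xbar)(yi-ybar)) / sum((xi-xbar)^2)
n = 3, xbar = 17/3 ≈ 5.666667, ybar = 33/3 = 11
Sxy = sum((xi-xbar)(yi-ybar)) = 86
Sxx = sum((xi-xbar)^2) = 248/3 ≈ 82.666667
b = Sxy / Sxx = 129/124 ≈ 1.040323
a = 11 - 1.040323 * 5.666667 = 633/124 ≈ 5.104839

5.1048


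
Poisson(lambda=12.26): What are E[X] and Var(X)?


E[X] = Var(X) = lambda = 12.26

12.26, 12.26


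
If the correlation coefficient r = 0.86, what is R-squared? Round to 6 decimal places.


R^2 = r^2 = (0.86)^2 = 0.7396

0.739600


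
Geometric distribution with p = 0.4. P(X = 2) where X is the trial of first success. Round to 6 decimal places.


P = (1-p)^(k-1) * p
(1-p)^(k-1) = 0.6^1 = 0.6
P = 0.6 * 0.4 = 0.24

0.240000


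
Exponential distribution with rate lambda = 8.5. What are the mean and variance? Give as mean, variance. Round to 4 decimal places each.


mean = 1/lam, var = 1/lam^2
mean = 1 / 8.5 = 2/17 ≈ 0.117647
lam^2 = 8.5^2 = 72.25
var = 1 / 72.25 = 4/289 ≈ 0.013841

0.1176, 0.0138


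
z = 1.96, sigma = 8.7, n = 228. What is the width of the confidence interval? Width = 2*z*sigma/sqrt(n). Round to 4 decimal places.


width = 2*z*sigma/sqrt(n)
2*z*sigma = 2 * 1.96 * 8.7 = 34.104
sqrt(228) ≈ 15.099669
width = 34.104 / 15.099669 ≈ 2.258593

2.2586


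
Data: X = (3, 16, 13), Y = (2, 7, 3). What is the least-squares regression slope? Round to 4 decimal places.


b = sum((xi-xbar)(yi-ybar)) / sum((xi-xbar)^2)
n = 3, xbar = 32/3 ≈ 10.666667, ybar = 12/3 = 4
Sxy = sum((xi-xbar)(yi-ybar)) = 29
Sxx = sum((xi-xbar)^2) = 278/3 ≈ 92.666667
b = Sxy / Sxx = 87/278 ≈ 0.312950

0.3129


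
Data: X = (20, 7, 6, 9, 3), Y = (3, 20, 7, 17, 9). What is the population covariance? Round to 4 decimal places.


Cov = (1/n)*sum((xi-xbar)(yi-ybar))
n = 5, xbar = 45/5 = 9, ybar = 56/5 = 11.2
sum((xi-xbar)(yi-ybar)) = -82
Cov = -82 / 5 = -16.4

-16.4000


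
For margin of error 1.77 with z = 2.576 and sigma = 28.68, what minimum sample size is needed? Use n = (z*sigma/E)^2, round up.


z*sigma/E = 2.576 * 28.68 / 1.77 = 307832/7375 ≈ 41.739932
(z*sigma/E)^2 ≈ 1742.221940
round up: n = 1743

1743


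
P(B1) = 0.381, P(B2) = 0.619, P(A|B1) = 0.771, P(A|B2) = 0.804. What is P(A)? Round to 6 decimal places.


P(A) = P(A|B1)*P(B1) + P(A|B2)*P(B2)
P(A|B1)*P(B1) = 0.771 * 0.381 = 0.293751
P(A|B2)*P(B2) = 0.804 * 0.619 = 0.497676
P(A) = 0.293751 + 0.497676 = 0.791427

0.791427


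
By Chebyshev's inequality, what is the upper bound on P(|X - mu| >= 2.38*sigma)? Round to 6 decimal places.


P <= 1/k^2
k^2 = 2.38^2 = 5.6644
1/k^2 = 1 / 5.6644 ≈ 0.17654120

0.176541


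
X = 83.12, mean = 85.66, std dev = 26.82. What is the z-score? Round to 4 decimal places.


z = (X - mu) / sigma
X - mu = 83.12 - 85.66 = -2.54
z = -2.54 / 26.82 = -127/1341 ≈ -0.094705

-0.0947


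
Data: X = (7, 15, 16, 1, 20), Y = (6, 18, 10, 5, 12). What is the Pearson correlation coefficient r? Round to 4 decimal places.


r = sum((xi-xbar)(yi-ybar)) / sqrt(sum((xi-xbar)^2) * sum((yi-ybar)^2))
n = 5, xbar = 59/5 = 11.8, ybar = 51/5 = 10.2
Sxy = sum((xi-xbar)(yi-ybar)) = 115.2
Sxx = sum((xi-xbar)^2) = 234.8
Syy = sum((yi-ybar)^2) = 108.8
sqrt(Sxx*Syy) ≈ 159.831912
r = Sxy / sqrt(Sxx*Syy) = 115.2 / 159.831912 ≈ 0.720757

0.7208


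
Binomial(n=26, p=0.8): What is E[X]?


E[X] = n*p = 26 * 0.8 = 20.8

20.8


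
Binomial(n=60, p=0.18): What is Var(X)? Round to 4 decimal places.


Var = n*p*(1-p) = 60 * 0.18 * 0.82 = 8.856

8.8560


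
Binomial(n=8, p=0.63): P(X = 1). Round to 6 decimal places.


P = C(n,k) * p^k * (1-p)^(n-k)
C(8,1) = 8
p^k = 0.63^1 = 0.63
(1-p)^(n-k) = 0.37^7 ≈ 0.0009493188
P = 8 * 0.63 * 0.0009493188 ≈ 0.004785

0.004785


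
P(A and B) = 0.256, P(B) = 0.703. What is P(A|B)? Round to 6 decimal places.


P(A|B) = P(A and B) / P(B) = 0.256 / 0.703 = 256/703 ≈ 0.36415363

0.364154


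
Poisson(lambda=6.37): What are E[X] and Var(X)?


E[X] = Var(X) = lambda = 6.37

6.37, 6.37


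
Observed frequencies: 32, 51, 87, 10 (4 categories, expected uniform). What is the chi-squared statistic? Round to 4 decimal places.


chi2 = sum((O-E)^2/E), E = total/4
total = 180, E = 180/4 = 45
(32 - 45)^2 / 45 = 169 / 45 = 169/45 ≈ 3.755556
(51 - 45)^2 / 45 = 36 / 45 = 0.8
(87 - 45)^2 / 45 = 1764 / 45 = 39.2
(10 - 45)^2 / 45 = 1225 / 45 = 245/9 ≈ 27.222222
chi2 = 3194/45 ≈ 70.977778

70.9778


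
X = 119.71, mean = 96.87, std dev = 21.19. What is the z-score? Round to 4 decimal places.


z = (X - mu) / sigma
X - mu = 119.71 - 96.87 = 22.84
z = 22.84 / 21.19 = 2284/2119 ≈ 1.077867

1.0779


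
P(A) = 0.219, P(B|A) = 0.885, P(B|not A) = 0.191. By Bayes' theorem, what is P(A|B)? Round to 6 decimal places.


P(A|B) = P(B|A)*P(A) / P(B), P(B) = P(B|A)*P(A) + P(B|not A)*P(not A)
P(B|A)*P(A) = 0.885 * 0.219 = 0.193815
P(B|not A)*P(not A) = 0.191 * 0.781 = 0.149171
P(B) = 0.193815 + 0.149171 = 0.342986
P(A|B) = 0.193815 / 0.342986 ≈ 0.56508137

0.565081


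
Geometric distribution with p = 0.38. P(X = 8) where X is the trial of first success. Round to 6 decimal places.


P = (1-p)^(k-1) * p
(1-p)^(k-1) = 0.62^7 ≈ 0.03521615
P = 0.03521615 * 0.38 ≈ 0.01338214

0.013382


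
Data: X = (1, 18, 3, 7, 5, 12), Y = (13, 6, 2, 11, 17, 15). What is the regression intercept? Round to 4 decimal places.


a = ybar - b*xbar, where b = sum((xi-xbar)(yi-ybar)) / sum((xi-xbar)^2)
n = 6, xbar = 46/6 = 23/3 ≈ 7.666667, ybar = 64/6 = 32/3 ≈ 10.666667
Sxy = sum((xi-xbar)(yi-ybar)) = -65/3 ≈ -21.666667
Sxx = sum((xi-xbar)^2) = 598/3 ≈ 199.333333
b = Sxy / Sxx = -5/46 ≈ -0.108696
a = 10.666667 - (-0.108696) * 7.666667 = 11.5

11.5000


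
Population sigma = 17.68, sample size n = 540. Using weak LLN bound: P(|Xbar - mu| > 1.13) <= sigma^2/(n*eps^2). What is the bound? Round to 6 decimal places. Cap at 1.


bound = min(1, sigma^2/(n*eps^2))
sigma^2 = 17.68^2 = 312.5824
n*eps^2 = 540 * 1.13^2 = 540 * 1.2769 = 689.526
sigma^2/(n*eps^2) = 312.5824 / 689.526 ≈ 0.45332939

0.453329


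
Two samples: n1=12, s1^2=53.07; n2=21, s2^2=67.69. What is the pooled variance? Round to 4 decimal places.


sp^2 = ((n1-1)*s1^2 + (n2-1)*s2^2)/(n1+n2-2)
(n1-1)*s1^2 = 11 * 53.07 = 583.77
(n2-1)*s2^2 = 20 * 67.69 = 1353.8
numerator = 583.77 + 1353.8 = 1937.57
n1+n2-2 = 31
sp^2 = 1937.57 / 31 = 193757/3100 ≈ 62.502258

62.5023


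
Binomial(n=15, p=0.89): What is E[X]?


E[X] = n*p = 15 * 0.89 = 13.35

13.35


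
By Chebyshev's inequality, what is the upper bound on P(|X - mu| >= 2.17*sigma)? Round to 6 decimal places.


P <= 1/k^2
k^2 = 2.17^2 = 4.7089
1/k^2 = 1 / 4.7089 ≈ 0.21236382

0.212364


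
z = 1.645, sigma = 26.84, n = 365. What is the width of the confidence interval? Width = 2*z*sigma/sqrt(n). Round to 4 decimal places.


width = 2*z*sigma/sqrt(n)
2*z*sigma = 2 * 1.645 * 26.84 = 88.3036
sqrt(365) ≈ 19.104973
width = 88.3036 / 19.104973 ≈ 4.622022

4.6220


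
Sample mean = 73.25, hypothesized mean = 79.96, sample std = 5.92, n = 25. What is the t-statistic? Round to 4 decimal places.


t = (xbar - mu0) / (s/sqrt(n))
xbar - mu0 = 73.25 - 79.96 = -6.71
sqrt(25) = 5
s/sqrt(n) = 5.92 / 5 = 1.184
t = -6.71 / 1.184 = -3355/592 ≈ -5.667230

-5.6672


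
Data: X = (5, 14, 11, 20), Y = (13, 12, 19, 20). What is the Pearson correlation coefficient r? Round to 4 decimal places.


r = sum((xi-xbar)(yi-ybar)) / sqrt(sum((xi-xbar)^2) * sum((yi-ybar)^2))
n = 4, xbar = 50/4 = 12.5, ybar = 64/4 = 16
Sxy = sum((xi-xbar)(yi-ybar)) = 42
Sxx = sum((xi-xbar)^2) = 117
Syy = sum((yi-ybar)^2) = 50
sqrt(Sxx*Syy) ≈ 76.485293
r = Sxy / sqrt(Sxx*Syy) = 42 / 76.485293 ≈ 0.549125

0.5491


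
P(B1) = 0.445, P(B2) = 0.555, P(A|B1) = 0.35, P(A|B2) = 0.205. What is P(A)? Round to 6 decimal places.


P(A) = P(A|B1)*P(B1) + P(A|B2)*P(B2)
P(A|B1)*P(B1) = 0.35 * 0.445 = 0.15575
P(A|B2)*P(B2) = 0.205 * 0.555 = 0.113775
P(A) = 0.15575 + 0.113775 = 0.269525

0.269525


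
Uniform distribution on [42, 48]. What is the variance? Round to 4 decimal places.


Var = (b-a)^2 / 12
(b-a)^2 = (48 - 42)^2 = 36
Var = 36/12 = 3

3.0000


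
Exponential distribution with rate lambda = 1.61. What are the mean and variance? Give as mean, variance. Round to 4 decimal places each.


mean = 1/lam, var = 1/lam^2
mean = 1 / 1.61 = 100/161 ≈ 0.621118
lam^2 = 1.61^2 = 2.5921
var = 1 / 2.5921 ≈ 0.385788

0.6211, 0.3858


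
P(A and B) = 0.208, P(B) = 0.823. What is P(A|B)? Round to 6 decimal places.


P(A|B) = P(A and B) / P(B) = 0.208 / 0.823 = 208/823 ≈ 0.25273390

0.252734


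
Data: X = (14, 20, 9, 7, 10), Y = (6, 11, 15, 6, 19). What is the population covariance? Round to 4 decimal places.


Cov = (1/n)*sum((xi-xbar)(yi-ybar))
n = 5, xbar = 60/5 = 12, ybar = 57/5 = 11.4
sum((xi-xbar)(yi-ybar)) = -13
Cov = -13 / 5 = -2.6

-2.6000


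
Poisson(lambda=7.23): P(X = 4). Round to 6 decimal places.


P = e^(-lam) * lam^k / k!
e^(-7.23) ≈ 0.0007245209
lam^k = 7.23^4 ≈ 2732.456074
k! = 4! = 24
P = 0.0007245209 * 2732.456074 / 24 ≈ 0.082488

0.082488


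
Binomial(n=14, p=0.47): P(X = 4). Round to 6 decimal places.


P = C(n,k) * p^k * (1-p)^(n-k)
C(14,4) = 1001
p^k = 0.47^4 = 0.04879681
(1-p)^(n-k) = 0.53^10 ≈ 0.001748875
P = 1001 * 0.04879681 * 0.001748875 ≈ 0.085425

0.085425


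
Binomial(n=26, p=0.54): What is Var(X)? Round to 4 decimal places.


Var = n*p*(1-p) = 26 * 0.54 * 0.46 = 6.4584

6.4584


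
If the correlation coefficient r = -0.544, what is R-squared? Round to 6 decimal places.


R^2 = r^2 = (-0.544)^2 = 0.295936

0.295936


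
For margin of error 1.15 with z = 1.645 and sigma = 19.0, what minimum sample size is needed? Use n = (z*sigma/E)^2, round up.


z*sigma/E = 1.645 * 19.0 / 1.15 = 6251/230 ≈ 27.178261
(z*sigma/E)^2 ≈ 738.657864
round up: n = 739

739


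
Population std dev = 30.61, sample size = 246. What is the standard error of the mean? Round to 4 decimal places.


SE = sigma / sqrt(n)
sqrt(246) ≈ 15.684387
SE = 30.61 / 15.684387 ≈ 1.951622

1.9516


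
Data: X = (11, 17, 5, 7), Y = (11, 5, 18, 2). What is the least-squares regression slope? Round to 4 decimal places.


b = sum((xi-xbar)(yi-ybar)) / sum((xi-xbar)^2)
n = 4, xbar = 40/4 = 10, ybar = 36/4 = 9
Sxy = sum((xi-xbar)(yi-ybar)) = -50
Sxx = sum((xi-xbar)^2) = 84
b = Sxy / Sxx = -25/42 ≈ -0.595238

-0.5952


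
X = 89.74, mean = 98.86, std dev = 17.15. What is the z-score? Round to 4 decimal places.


z = (X - mu) / sigma
X - mu = 89.74 - 98.86 = -9.12
z = -9.12 / 17.15 = -912/1715 ≈ -0.531778

-0.5318


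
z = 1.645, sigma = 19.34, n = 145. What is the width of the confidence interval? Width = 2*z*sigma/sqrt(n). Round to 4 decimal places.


width = 2*z*sigma/sqrt(n)
2*z*sigma = 2 * 1.645 * 19.34 = 63.6286
sqrt(145) ≈ 12.041595
width = 63.6286 / 12.041595 ≈ 5.284068

5.2841


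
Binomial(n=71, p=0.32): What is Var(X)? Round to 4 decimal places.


Var = n*p*(1-p) = 71 * 0.32 * 0.68 = 15.4496

15.4496


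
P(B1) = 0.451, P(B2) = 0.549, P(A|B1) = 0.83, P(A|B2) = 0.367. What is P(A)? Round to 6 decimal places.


P(A) = P(A|B1)*P(B1) + P(A|B2)*P(B2)
P(A|B1)*P(B1) = 0.83 * 0.451 = 0.37433
P(A|B2)*P(B2) = 0.367 * 0.549 = 0.201483
P(A) = 0.37433 + 0.201483 = 0.575813

0.575813


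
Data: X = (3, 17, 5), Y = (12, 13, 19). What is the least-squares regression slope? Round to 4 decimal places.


b = sum((xi-xbar)(yi-ybar)) / sum((xi-xbar)^2)
n = 3, xbar = 25/3 ≈ 8.333333, ybar = 44/3 ≈ 14.666667
Sxy = sum((xi-xbar)(yi-ybar)) = -44/3 ≈ -14.666667
Sxx = sum((xi-xbar)^2) = 344/3 ≈ 114.666667
b = Sxy / Sxx = -11/86 ≈ -0.127907

-0.1279


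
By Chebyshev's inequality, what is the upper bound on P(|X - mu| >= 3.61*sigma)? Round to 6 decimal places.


P <= 1/k^2
k^2 = 3.61^2 = 13.0321
1/k^2 = 1 / 13.0321 ≈ 0.07673360

0.076734


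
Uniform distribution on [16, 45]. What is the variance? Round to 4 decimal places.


Var = (b-a)^2 / 12
(b-a)^2 = (45 - 16)^2 = 841
Var = 841/12 ≈ 70.083333

70.0833


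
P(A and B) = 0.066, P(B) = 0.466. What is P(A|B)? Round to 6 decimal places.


P(A|B) = P(A and B) / P(B) = 0.066 / 0.466 = 33/233 ≈ 0.14163090

0.141631


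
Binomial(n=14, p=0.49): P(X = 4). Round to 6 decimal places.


P = C(n,k) * p^k * (1-p)^(n-k)
C(14,4) = 1001
p^k = 0.49^4 = 0.05764801
(1-p)^(n-k) = 0.51^10 ≈ 0.001190424
P = 1001 * 0.05764801 * 0.001190424 ≈ 0.068694

0.068694


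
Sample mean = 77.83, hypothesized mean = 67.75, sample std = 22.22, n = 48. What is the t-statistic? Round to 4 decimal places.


t = (xbar - mu0) / (s/sqrt(n))
xbar - mu0 = 77.83 - 67.75 = 10.08
sqrt(48) ≈ 6.92820323
s/sqrt(n) = 22.22 / 6.92820323 ≈ 3.20718075
t = 10.08 / 3.20718075 ≈ 3.142947

3.1429


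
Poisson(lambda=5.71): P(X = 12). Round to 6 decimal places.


P = e^(-lam) * lam^k / k!
e^(-5.71) ≈ 0.003312673
lam^k = 5.71^12 ≈ 1201249718.626741
k! = 12! = 479001600
P = 0.003312673 * 1201249718.626741 / 479001600 ≈ 0.008308

0.008308


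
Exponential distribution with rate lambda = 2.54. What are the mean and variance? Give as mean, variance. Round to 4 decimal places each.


mean = 1/lam, var = 1/lam^2
mean = 1 / 2.54 = 50/127 ≈ 0.393701
lam^2 = 2.54^2 = 6.4516
var = 1 / 6.4516 ≈ 0.155000

0.3937, 0.1550


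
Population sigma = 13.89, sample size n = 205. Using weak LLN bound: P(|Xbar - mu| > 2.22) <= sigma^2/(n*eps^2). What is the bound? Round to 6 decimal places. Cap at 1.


bound = min(1, sigma^2/(n*eps^2))
sigma^2 = 13.89^2 = 192.9321
n*eps^2 = 205 * 2.22^2 = 205 * 4.9284 = 1010.322
sigma^2/(n*eps^2) = 192.9321 / 1010.322 ≈ 0.19096100

0.190961


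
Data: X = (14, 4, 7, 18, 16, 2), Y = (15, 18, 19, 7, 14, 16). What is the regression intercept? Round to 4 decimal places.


a = ybar - b*xbar, where b = sum((xi-xbar)(yi-ybar)) / sum((xi-xbar)^2)
n = 6, xbar = 61/6 ≈ 10.166667, ybar = 89/6 ≈ 14.833333
Sxy = sum((xi-xbar)(yi-ybar)) = -647/6 ≈ -107.833333
Sxx = sum((xi-xbar)^2) = 1349/6 ≈ 224.833333
b = Sxy / Sxx = -647/1349 ≈ -0.479615
a = 14.833333 - (-0.479615) * 10.166667 = 26588/1349 ≈ 19.709414

19.7094


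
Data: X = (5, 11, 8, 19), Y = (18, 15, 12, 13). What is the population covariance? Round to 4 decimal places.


Cov = (1/n)*sum((xi-xbar)(yi-ybar))
n = 4, xbar = 43/4 = 10.75, ybar = 58/4 = 14.5
sum((xi-xbar)(yi-ybar)) = -25.5
Cov = -25.5 / 4 = -6.375

-6.3750


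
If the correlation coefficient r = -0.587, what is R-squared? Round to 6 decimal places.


R^2 = r^2 = (-0.587)^2 = 0.344569

0.344569


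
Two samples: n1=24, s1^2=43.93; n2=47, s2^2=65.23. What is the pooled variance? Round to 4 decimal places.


sp^2 = ((n1-1)*s1^2 + (n2-1)*s2^2)/(n1+n2-2)
(n1-1)*s1^2 = 23 * 43.93 = 1010.39
(n2-1)*s2^2 = 46 * 65.23 = 3000.58
numerator = 1010.39 + 3000.58 = 4010.97
n1+n2-2 = 69
sp^2 = 4010.97 / 69 = 58.13

58.1300


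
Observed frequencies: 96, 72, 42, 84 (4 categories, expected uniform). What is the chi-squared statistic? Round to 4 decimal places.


chi2 = sum((O-E)^2/E), E = total/4
total = 294, E = 294/4 = 73.5
(96 - 73.5)^2 / 73.5 = 506.25 / 73.5 = 675/98 ≈ 6.887755
(72 - 73.5)^2 / 73.5 = 2.25 / 73.5 = 3/98 ≈ 0.030612
(42 - 73.5)^2 / 73.5 = 992.25 / 73.5 = 13.5
(84 - 73.5)^2 / 73.5 = 110.25 / 73.5 = 1.5
chi2 = 1074/49 ≈ 21.918367

21.9184


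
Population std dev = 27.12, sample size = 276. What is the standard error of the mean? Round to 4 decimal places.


SE = sigma / sqrt(n)
sqrt(276) ≈ 16.613248
SE = 27.12 / 16.613248 ≈ 1.632432

1.6324


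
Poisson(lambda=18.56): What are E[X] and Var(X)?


E[X] = Var(X) = lambda = 18.56

18.56, 18.56


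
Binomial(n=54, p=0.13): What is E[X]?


E[X] = n*p = 54 * 0.13 = 7.02

7.02


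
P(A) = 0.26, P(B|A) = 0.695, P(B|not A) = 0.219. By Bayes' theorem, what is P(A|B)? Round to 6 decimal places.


P(A|B) = P(B|A)*P(A) / P(B), P(B) = P(B|A)*P(A) + P(B|not A)*P(not A)
P(B|A)*P(A) = 0.695 * 0.26 = 0.1807
P(B|not A)*P(not A) = 0.219 * 0.74 = 0.16206
P(B) = 0.1807 + 0.16206 = 0.34276
P(A|B) = 0.1807 / 0.34276 ≈ 0.52719104

0.527191


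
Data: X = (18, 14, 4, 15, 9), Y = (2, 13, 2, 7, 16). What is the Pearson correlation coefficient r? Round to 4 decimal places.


r = sum((xi-xbar)(yi-ybar)) / sqrt(sum((xi-xbar)^2) * sum((yi-ybar)^2))
n = 5, xbar = 60/5 = 12, ybar = 40/5 = 8
Sxy = sum((xi-xbar)(yi-ybar)) = -5
Sxx = sum((xi-xbar)^2) = 122
Syy = sum((yi-ybar)^2) = 162
sqrt(Sxx*Syy) ≈ 140.584494
r = Sxy / sqrt(Sxx*Syy) = -5 / 140.584494 ≈ -0.035566

-0.0356


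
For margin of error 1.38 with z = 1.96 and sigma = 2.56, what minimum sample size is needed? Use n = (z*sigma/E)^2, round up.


z*sigma/E = 1.96 * 2.56 / 1.38 = 6272/1725 ≈ 3.635942
(z*sigma/E)^2 ≈ 13.220074
round up: n = 14

14


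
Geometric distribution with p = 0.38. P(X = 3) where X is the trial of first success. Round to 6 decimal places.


P = (1-p)^(k-1) * p
(1-p)^(k-1) = 0.62^2 = 0.3844
P = 0.3844 * 0.38 = 0.146072

0.146072


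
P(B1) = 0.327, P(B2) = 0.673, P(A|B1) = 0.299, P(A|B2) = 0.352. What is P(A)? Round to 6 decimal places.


P(A) = P(A|B1)*P(B1) + P(A|B2)*P(B2)
P(A|B1)*P(B1) = 0.299 * 0.327 = 0.097773
P(A|B2)*P(B2) = 0.352 * 0.673 = 0.236896
P(A) = 0.097773 + 0.236896 = 0.334669

0.334669


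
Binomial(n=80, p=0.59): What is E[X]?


E[X] = n*p = 80 * 0.59 = 47.2

47.2


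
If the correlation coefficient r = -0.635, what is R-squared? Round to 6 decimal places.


R^2 = r^2 = (-0.635)^2 = 0.403225

0.403225


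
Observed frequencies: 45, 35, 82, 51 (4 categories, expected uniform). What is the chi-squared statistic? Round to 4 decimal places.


chi2 = sum((O-E)^2/E), E = total/4
total = 213, E = 213/4 = 53.25
(45 - 53.25)^2 / 53.25 = 68.0625 / 53.25 = 363/284 ≈ 1.278169
(35 - 53.25)^2 / 53.25 = 333.0625 / 53.25 = 5329/852 ≈ 6.254695
(82 - 53.25)^2 / 53.25 = 826.5625 / 53.25 = 13225/852 ≈ 15.522300
(51 - 53.25)^2 / 53.25 = 5.0625 / 53.25 = 27/284 ≈ 0.095070
chi2 = 4931/213 ≈ 23.150235

23.1502


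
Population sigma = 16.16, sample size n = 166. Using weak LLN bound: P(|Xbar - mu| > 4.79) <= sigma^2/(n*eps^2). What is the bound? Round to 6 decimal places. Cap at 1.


bound = min(1, sigma^2/(n*eps^2))
sigma^2 = 16.16^2 = 261.1456
n*eps^2 = 166 * 4.79^2 = 166 * 22.9441 = 3808.7206
sigma^2/(n*eps^2) = 261.1456 / 3808.7206 ≈ 0.06856518

0.068565


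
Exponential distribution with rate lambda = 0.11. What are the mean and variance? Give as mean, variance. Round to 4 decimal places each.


mean = 1/lam, var = 1/lam^2
mean = 1 / 0.11 = 100/11 ≈ 9.090909
lam^2 = 0.11^2 = 0.0121
var = 1 / 0.0121 = 10000/121 ≈ 82.644628

9.0909, 82.6446


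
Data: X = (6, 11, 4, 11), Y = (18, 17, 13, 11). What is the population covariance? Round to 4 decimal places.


Cov = (1/n)*sum((xi-xbar)(yi-ybar))
n = 4, xbar = 32/4 = 8, ybar = 59/4 = 14.75
sum((xi-xbar)(yi-ybar)) = -4
Cov = -4 / 4 = -1

-1.0000


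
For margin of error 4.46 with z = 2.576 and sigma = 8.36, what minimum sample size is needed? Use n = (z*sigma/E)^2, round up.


z*sigma/E = 2.576 * 8.36 / 4.46 ≈ 4.828556
(z*sigma/E)^2 ≈ 23.314954
round up: n = 24

24


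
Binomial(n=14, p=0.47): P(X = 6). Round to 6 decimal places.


P = C(n,k) * p^k * (1-p)^(n-k)
C(14,6) = 3003
p^k = 0.47^6 ≈ 0.01077922
(1-p)^(n-k) = 0.53^8 ≈ 0.006225969
P = 3003 * 0.01077922 * 0.006225969 ≈ 0.201535

0.201535


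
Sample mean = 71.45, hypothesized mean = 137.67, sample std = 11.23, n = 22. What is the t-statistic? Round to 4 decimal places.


t = (xbar - mu0) / (s/sqrt(n))
xbar - mu0 = 71.45 - 137.67 = -66.22
sqrt(22) ≈ 4.69041576
s/sqrt(n) = 11.23 / 4.69041576 ≈ 2.39424404
t = -66.22 / 2.39424404 ≈ -27.657999

-27.6580


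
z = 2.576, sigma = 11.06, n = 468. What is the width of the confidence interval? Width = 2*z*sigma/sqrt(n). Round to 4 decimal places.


width = 2*z*sigma/sqrt(n)
2*z*sigma = 2 * 2.576 * 11.06 = 56.98112
sqrt(468) ≈ 21.633308
width = 56.98112 / 21.633308 ≈ 2.633953

2.6340


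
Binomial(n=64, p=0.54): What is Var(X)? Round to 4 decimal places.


Var = n*p*(1-p) = 64 * 0.54 * 0.46 = 15.8976

15.8976


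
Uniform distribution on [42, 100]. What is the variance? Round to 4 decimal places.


Var = (b-a)^2 / 12
(b-a)^2 = (100 - 42)^2 = 3364
Var = 3364/12 ≈ 280.333333

280.3333


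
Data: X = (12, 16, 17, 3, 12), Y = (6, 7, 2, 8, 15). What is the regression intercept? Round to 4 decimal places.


a = ybar - b*xbar, where b = sum((xi-xbar)(yi-ybar)) / sum((xi-xbar)^2)
n = 5, xbar = 60/5 = 12, ybar = 38/5 = 7.6
Sxy = sum((xi-xbar)(yi-ybar)) = -34
Sxx = sum((xi-xbar)^2) = 122
b = Sxy / Sxx = -17/61 ≈ -0.278689
a = 7.6 - (-0.278689) * 12 = 3338/305 ≈ 10.944262

10.9443


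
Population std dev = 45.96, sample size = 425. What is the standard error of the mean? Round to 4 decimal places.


SE = sigma / sqrt(n)
sqrt(425) ≈ 20.615528
SE = 45.96 / 20.615528 ≈ 2.229387

2.2294


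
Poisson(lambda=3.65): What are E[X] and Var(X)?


E[X] = Var(X) = lambda = 3.65

3.65, 3.65


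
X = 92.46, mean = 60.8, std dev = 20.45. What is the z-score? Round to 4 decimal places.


z = (X - mu) / sigma
X - mu = 92.46 - 60.8 = 31.66
z = 31.66 / 20.45 = 3166/2045 ≈ 1.548166

1.5482


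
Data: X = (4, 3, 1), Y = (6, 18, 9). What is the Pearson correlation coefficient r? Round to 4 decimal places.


r = sum((xi-xbar)(yi-ybar)) / sqrt(sum((xi-xbar)^2) * sum((yi-ybar)^2))
n = 3, xbar = 8/3 ≈ 2.666667, ybar = 33/3 = 11
Sxy = sum((xi-xbar)(yi-ybar)) = -1
Sxx = sum((xi-xbar)^2) = 14/3 ≈ 4.666667
Syy = sum((yi-ybar)^2) = 78
sqrt(Sxx*Syy) ≈ 19.078784
r = Sxy / sqrt(Sxx*Syy) = -1 / 19.078784 ≈ -0.052414

-0.0524


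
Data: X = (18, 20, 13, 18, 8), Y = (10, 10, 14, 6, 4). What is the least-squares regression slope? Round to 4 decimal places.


b = sum((xi-xbar)(yi-ybar)) / sum((xi-xbar)^2)
n = 5, xbar = 77/5 = 15.4, ybar = 44/5 = 8.8
Sxy = sum((xi-xbar)(yi-ybar)) = 24.4
Sxx = sum((xi-xbar)^2) = 95.2
b = Sxy / Sxx = 61/238 ≈ 0.256303

0.2563


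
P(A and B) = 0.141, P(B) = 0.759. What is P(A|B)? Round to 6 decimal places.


P(A|B) = P(A and B) / P(B) = 0.141 / 0.759 = 47/253 ≈ 0.18577075

0.185771


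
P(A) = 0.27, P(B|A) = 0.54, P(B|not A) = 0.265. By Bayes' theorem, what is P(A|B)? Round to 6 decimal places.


P(A|B) = P(B|A)*P(A) / P(B), P(B) = P(B|A)*P(A) + P(B|not A)*P(not A)
P(B|A)*P(A) = 0.54 * 0.27 = 0.1458
P(B|not A)*P(not A) = 0.265 * 0.73 = 0.19345
P(B) = 0.1458 + 0.19345 = 0.33925
P(A|B) = 0.1458 / 0.33925 = 2916/6785 ≈ 0.42977155

0.429772


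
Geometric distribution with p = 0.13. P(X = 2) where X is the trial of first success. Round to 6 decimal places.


P = (1-p)^(k-1) * p
(1-p)^(k-1) = 0.87^1 = 0.87
P = 0.87 * 0.13 = 0.1131

0.113100


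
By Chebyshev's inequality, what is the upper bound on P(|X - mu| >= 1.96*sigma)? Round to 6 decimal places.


P <= 1/k^2
k^2 = 1.96^2 = 3.8416
1/k^2 = 1 / 3.8416 = 625/2401 ≈ 0.26030820

0.260308


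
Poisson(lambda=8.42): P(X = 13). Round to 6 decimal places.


P = e^(-lam) * lam^k / k!
e^(-8.42) ≈ 0.0002204147
lam^k = 8.42^13 ≈ 1069195665572.367074
k! = 13! = 6227020800
P = 0.0002204147 * 1069195665572.367074 / 6227020800 ≈ 0.037846

0.037846


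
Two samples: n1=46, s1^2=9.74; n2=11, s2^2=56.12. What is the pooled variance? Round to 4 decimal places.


sp^2 = ((n1-1)*s1^2 + (n2-1)*s2^2)/(n1+n2-2)
(n1-1)*s1^2 = 45 * 9.74 = 438.3
(n2-1)*s2^2 = 10 * 56.12 = 561.2
numerator = 438.3 + 561.2 = 999.5
n1+n2-2 = 55
sp^2 = 999.5 / 55 = 1999/110 ≈ 18.172727

18.1727


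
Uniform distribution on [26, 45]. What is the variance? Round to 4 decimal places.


Var = (b-a)^2 / 12
(b-a)^2 = (45 - 26)^2 = 361
Var = 361/12 ≈ 30.083333

30.0833


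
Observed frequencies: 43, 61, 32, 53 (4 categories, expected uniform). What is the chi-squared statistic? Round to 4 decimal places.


chi2 = sum((O-E)^2/E), E = total/4
total = 189, E = 189/4 = 47.25
(43 - 47.25)^2 / 47.25 = 18.0625 / 47.25 = 289/756 ≈ 0.382275
(61 - 47.25)^2 / 47.25 = 189.0625 / 47.25 = 3025/756 ≈ 4.001323
(32 - 47.25)^2 / 47.25 = 232.5625 / 47.25 = 3721/756 ≈ 4.921958
(53 - 47.25)^2 / 47.25 = 33.0625 / 47.25 = 529/756 ≈ 0.699735
chi2 = 1891/189 ≈ 10.005291

10.0053


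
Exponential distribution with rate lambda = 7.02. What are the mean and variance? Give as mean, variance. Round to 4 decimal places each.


mean = 1/lam, var = 1/lam^2
mean = 1 / 7.02 = 50/351 ≈ 0.142450
lam^2 = 7.02^2 = 49.2804
var = 1 / 49.2804 ≈ 0.020292

0.1425, 0.0203


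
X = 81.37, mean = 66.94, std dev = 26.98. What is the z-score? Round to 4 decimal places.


z = (X - mu) / sigma
X - mu = 81.37 - 66.94 = 14.43
z = 14.43 / 26.98 = 1443/2698 ≈ 0.534841

0.5348


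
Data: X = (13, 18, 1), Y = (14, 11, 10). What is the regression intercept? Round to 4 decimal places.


a = ybar - b*xbar, where b = sum((xi-xbar)(yi-ybar)) / sum((xi-xbar)^2)
n = 3, xbar = 32/3 ≈ 10.666667, ybar = 35/3 ≈ 11.666667
Sxy = sum((xi-xbar)(yi-ybar)) = 50/3 ≈ 16.666667
Sxx = sum((xi-xbar)^2) = 458/3 ≈ 152.666667
b = Sxy / Sxx = 25/229 ≈ 0.109170
a = 11.666667 - 0.109170 * 10.666667 = 2405/229 ≈ 10.502183

10.5022


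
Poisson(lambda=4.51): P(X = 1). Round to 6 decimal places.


P = e^(-lam) * lam^k / k!
e^(-4.51) ≈ 0.01099846
lam^k = 4.51^1 = 4.51
k! = 1! = 1
P = 0.01099846 * 4.51 / 1 ≈ 0.049603

0.049603


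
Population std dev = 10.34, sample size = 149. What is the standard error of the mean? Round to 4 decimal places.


SE = sigma / sqrt(n)
sqrt(149) ≈ 12.206556
SE = 10.34 / 12.206556 ≈ 0.847086

0.8471


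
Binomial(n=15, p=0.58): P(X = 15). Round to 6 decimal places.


P = C(n,k) * p^k * (1-p)^(n-k)
C(15,15) = 1
p^k = 0.58^15 ≈ 0.0002827613
(1-p)^(n-k) = 0.42^0 = 1
P = 1 * 0.0002827613 * 1 ≈ 0.000283

0.000283


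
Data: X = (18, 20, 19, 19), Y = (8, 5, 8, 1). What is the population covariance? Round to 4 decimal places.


Cov = (1/n)*sum((xi-xbar)(yi-ybar))
n = 4, xbar = 76/4 = 19, ybar = 22/4 = 5.5
sum((xi-xbar)(yi-ybar)) = -3
Cov = -3 / 4 = -0.75

-0.7500


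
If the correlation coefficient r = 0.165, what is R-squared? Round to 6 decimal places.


R^2 = r^2 = (0.165)^2 = 0.027225

0.027225


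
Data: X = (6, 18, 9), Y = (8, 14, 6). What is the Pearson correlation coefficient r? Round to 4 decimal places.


r = sum((xi-xbar)(yi-ybar)) / sqrt(sum((xi-xbar)^2) * sum((yi-ybar)^2))
n = 3, xbar = 33/3 = 11, ybar = 28/3 ≈ 9.333333
Sxy = sum((xi-xbar)(yi-ybar)) = 46
Sxx = sum((xi-xbar)^2) = 78
Syy = sum((yi-ybar)^2) = 104/3 ≈ 34.666667
sqrt(Sxx*Syy) = 52
r = Sxy / sqrt(Sxx*Syy) = 46 / 52 = 23/26 ≈ 0.884615

0.8846


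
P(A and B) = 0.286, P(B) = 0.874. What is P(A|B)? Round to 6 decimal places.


P(A|B) = P(A and B) / P(B) = 0.286 / 0.874 = 143/437 ≈ 0.32723112

0.327231


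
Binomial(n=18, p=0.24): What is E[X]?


E[X] = n*p = 18 * 0.24 = 4.32

4.32


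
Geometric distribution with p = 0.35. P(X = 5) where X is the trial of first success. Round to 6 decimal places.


P = (1-p)^(k-1) * p
(1-p)^(k-1) = 0.65^4 ≈ 0.1785063
P = 0.1785063 * 0.35 ≈ 0.06247719

0.062477


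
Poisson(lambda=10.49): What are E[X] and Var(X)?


E[X] = Var(X) = lambda = 10.49

10.49, 10.49


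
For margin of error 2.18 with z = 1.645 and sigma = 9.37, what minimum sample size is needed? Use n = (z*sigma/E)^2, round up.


z*sigma/E = 1.645 * 9.37 / 2.18 ≈ 7.070482
(z*sigma/E)^2 ≈ 49.991711
round up: n = 50

50


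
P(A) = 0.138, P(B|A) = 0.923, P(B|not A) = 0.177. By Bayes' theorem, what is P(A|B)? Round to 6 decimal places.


P(A|B) = P(B|A)*P(A) / P(B), P(B) = P(B|A)*P(A) + P(B|not A)*P(not A)
P(B|A)*P(A) = 0.923 * 0.138 = 0.127374
P(B|not A)*P(not A) = 0.177 * 0.862 = 0.152574
P(B) = 0.127374 + 0.152574 = 0.279948
P(A|B) = 0.127374 / 0.279948 ≈ 0.45499164

0.454992


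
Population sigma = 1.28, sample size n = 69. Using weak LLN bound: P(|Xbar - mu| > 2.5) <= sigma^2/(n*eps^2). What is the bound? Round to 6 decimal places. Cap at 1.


bound = min(1, sigma^2/(n*eps^2))
sigma^2 = 1.28^2 = 1.6384
n*eps^2 = 69 * 2.5^2 = 69 * 6.25 = 431.25
sigma^2/(n*eps^2) = 1.6384 / 431.25 ≈ 0.00379919

0.003799


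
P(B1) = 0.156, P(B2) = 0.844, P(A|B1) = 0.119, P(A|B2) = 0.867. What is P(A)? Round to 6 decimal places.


P(A) = P(A|B1)*P(B1) + P(A|B2)*P(B2)
P(A|B1)*P(B1) = 0.119 * 0.156 = 0.018564
P(A|B2)*P(B2) = 0.867 * 0.844 = 0.731748
P(A) = 0.018564 + 0.731748 = 0.750312

0.750312


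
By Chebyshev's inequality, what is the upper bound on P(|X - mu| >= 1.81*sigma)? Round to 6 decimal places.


P <= 1/k^2
k^2 = 1.81^2 = 3.2761
1/k^2 = 1 / 3.2761 ≈ 0.30524099

0.305241


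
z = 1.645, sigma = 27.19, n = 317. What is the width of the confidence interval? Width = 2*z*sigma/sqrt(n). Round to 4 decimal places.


width = 2*z*sigma/sqrt(n)
2*z*sigma = 2 * 1.645 * 27.19 = 89.4551
sqrt(317) ≈ 17.804494
width = 89.4551 / 17.804494 ≈ 5.024299

5.0243


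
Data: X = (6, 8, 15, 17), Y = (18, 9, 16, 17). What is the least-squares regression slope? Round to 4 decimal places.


b = sum((xi-xbar)(yi-ybar)) / sum((xi-xbar)^2)
n = 4, xbar = 46/4 = 11.5, ybar = 60/4 = 15
Sxy = sum((xi-xbar)(yi-ybar)) = 19
Sxx = sum((xi-xbar)^2) = 85
b = Sxy / Sxx = 19/85 ≈ 0.223529

0.2235


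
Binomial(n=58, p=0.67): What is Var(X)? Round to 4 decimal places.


Var = n*p*(1-p) = 58 * 0.67 * 0.33 = 12.8238

12.8238


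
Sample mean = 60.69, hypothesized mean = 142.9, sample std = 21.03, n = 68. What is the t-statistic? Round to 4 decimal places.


t = (xbar - mu0) / (s/sqrt(n))
xbar - mu0 = 60.69 - 142.9 = -82.21
sqrt(68) ≈ 8.24621125
s/sqrt(n) = 21.03 / 8.24621125 ≈ 2.55026210
t = -82.21 / 2.55026210 ≈ -32.235902

-32.2359


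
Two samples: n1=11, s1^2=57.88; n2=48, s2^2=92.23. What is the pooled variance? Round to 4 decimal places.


sp^2 = ((n1-1)*s1^2 + (n2-1)*s2^2)/(n1+n2-2)
(n1-1)*s1^2 = 10 * 57.88 = 578.8
(n2-1)*s2^2 = 47 * 92.23 = 4334.81
numerator = 578.8 + 4334.81 = 4913.61
n1+n2-2 = 57
sp^2 = 4913.61 / 57 = 163787/1900 ≈ 86.203684

86.2037


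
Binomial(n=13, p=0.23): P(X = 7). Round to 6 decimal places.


P = C(n,k) * p^k * (1-p)^(n-k)
C(13,7) = 1716
p^k = 0.23^7 ≈ 0.00003404825
(1-p)^(n-k) = 0.77^6 ≈ 0.2084224
P = 1716 * 0.00003404825 * 0.2084224 ≈ 0.012177

0.012177


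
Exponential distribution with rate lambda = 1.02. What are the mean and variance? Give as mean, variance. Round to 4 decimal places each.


mean = 1/lam, var = 1/lam^2
mean = 1 / 1.02 = 50/51 ≈ 0.980392
lam^2 = 1.02^2 = 1.0404
var = 1 / 1.0404 = 2500/2601 ≈ 0.961169

0.9804, 0.9612


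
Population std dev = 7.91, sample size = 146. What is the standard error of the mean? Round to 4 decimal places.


SE = sigma / sqrt(n)
sqrt(146) ≈ 12.083046
SE = 7.91 / 12.083046 ≈ 0.654636

0.6546


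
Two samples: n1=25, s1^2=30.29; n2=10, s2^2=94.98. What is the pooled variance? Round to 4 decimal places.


sp^2 = ((n1-1)*s1^2 + (n2-1)*s2^2)/(n1+n2-2)
(n1-1)*s1^2 = 24 * 30.29 = 726.96
(n2-1)*s2^2 = 9 * 94.98 = 854.82
numerator = 726.96 + 854.82 = 1581.78
n1+n2-2 = 33
sp^2 = 1581.78 / 33 = 26363/550 ≈ 47.932727

47.9327


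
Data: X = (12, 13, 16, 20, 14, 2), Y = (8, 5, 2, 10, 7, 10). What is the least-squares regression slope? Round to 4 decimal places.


b = sum((xi-xbar)(yi-ybar)) / sum((xi-xbar)^2)
n = 6, xbar = 77/6 ≈ 12.833333, ybar = 42/6 = 7
Sxy = sum((xi-xbar)(yi-ybar)) = -28
Sxx = sum((xi-xbar)^2) = 1085/6 ≈ 180.833333
b = Sxy / Sxx = -24/155 ≈ -0.154839

-0.1548


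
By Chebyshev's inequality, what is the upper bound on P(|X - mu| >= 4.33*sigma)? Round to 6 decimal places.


P <= 1/k^2
k^2 = 4.33^2 = 18.7489
1/k^2 = 1 / 18.7489 ≈ 0.05333646

0.053336


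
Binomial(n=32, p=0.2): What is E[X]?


E[X] = n*p = 32 * 0.2 = 6.4

6.4


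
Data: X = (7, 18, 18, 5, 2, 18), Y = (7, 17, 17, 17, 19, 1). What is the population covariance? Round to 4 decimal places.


Cov = (1/n)*sum((xi-xbar)(yi-ybar))
n = 6, xbar = 68/6 = 34/3 ≈ 11.333333, ybar = 78/6 = 13
sum((xi-xbar)(yi-ybar)) = -82
Cov = -82 / 6 = -41/3 ≈ -13.666667

-13.6667
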